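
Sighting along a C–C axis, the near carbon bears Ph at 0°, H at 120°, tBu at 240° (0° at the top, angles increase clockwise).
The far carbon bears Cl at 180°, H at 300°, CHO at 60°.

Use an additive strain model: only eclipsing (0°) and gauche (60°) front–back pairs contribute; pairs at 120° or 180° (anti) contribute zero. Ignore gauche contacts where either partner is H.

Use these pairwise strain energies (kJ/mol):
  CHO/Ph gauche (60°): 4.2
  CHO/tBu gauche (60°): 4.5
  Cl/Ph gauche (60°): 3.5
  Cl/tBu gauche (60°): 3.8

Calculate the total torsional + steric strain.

This conformer is staggered. Ph at 0° is gauche with CHO at 60° (4.2); tBu at 240° is gauche with Cl at 180° (3.8). Total 8.0 kJ/mol.

8.0 kJ/mol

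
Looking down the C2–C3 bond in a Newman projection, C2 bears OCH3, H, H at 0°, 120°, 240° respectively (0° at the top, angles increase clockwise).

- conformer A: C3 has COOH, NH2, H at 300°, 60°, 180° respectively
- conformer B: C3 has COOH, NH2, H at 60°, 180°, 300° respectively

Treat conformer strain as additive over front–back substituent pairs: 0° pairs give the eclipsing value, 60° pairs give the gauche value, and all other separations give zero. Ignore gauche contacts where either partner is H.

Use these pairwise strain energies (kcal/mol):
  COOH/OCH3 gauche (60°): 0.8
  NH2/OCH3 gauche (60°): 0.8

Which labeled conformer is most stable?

A (staggered): OCH3(0°)/COOH(300°) gauche 0.8; OCH3(0°)/NH2(60°) gauche 0.8 → 1.6 kcal/mol.
B (staggered): OCH3(0°)/COOH(60°) gauche 0.8 → 0.8 kcal/mol.
B has the lowest total (0.8 kcal/mol).

B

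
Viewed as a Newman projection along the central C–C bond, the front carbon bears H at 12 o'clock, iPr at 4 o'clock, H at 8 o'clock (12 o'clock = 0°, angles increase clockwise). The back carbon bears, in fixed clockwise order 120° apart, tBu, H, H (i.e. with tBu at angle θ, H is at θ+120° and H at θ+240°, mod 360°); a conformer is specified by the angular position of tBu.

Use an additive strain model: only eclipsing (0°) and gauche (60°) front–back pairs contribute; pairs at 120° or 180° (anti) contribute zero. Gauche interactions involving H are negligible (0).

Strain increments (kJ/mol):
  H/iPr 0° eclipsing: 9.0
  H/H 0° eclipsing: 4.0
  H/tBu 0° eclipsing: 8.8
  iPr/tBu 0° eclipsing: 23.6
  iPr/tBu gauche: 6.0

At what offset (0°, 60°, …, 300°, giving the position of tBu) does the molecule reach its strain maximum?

120°

tBu at 0° (eclipsed): H–tBu eclipsed, iPr–H eclipsed, H–H eclipsed; 8.8 + 9.0 + 4.0 = 21.8 kJ/mol.
tBu at 60° (staggered): iPr–tBu gauche; 6.0 = 6.0 kJ/mol.
tBu at 120° (eclipsed): H–H eclipsed, iPr–tBu eclipsed, H–H eclipsed; 4.0 + 23.6 + 4.0 = 31.6 kJ/mol.
tBu at 180° (staggered): iPr–tBu gauche; 6.0 = 6.0 kJ/mol.
tBu at 240° (eclipsed): H–H eclipsed, iPr–H eclipsed, H–tBu eclipsed; 4.0 + 9.0 + 8.8 = 21.8 kJ/mol.
tBu at 300° (staggered): no non-H gauche contacts → 0.0 kJ/mol.
The maximum (31.6 kJ/mol) occurs with tBu at 120°.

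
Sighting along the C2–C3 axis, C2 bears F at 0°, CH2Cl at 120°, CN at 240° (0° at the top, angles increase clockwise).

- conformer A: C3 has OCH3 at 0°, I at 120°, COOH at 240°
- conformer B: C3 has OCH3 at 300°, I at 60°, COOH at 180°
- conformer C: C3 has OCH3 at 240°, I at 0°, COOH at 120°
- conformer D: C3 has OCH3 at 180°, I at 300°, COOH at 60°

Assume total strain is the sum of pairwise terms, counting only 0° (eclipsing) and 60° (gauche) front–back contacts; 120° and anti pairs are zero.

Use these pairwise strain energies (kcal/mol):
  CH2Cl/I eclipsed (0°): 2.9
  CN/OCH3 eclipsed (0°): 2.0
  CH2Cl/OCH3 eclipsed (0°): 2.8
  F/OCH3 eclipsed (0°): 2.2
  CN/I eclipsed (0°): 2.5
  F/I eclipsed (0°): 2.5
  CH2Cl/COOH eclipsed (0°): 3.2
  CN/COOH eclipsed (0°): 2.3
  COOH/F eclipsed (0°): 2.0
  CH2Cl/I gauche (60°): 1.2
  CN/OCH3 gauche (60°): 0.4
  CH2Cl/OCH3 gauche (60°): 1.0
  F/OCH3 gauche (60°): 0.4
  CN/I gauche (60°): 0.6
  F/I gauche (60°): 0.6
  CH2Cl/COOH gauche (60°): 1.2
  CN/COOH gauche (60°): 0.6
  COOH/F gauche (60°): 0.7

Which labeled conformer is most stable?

A is eclipsed. F at 0° is eclipsed with OCH3 at 0° (2.2); CH2Cl at 120° is eclipsed with I at 120° (2.9); CN at 240° is eclipsed with COOH at 240° (2.3). Total 7.4 kcal/mol.
B is staggered. F at 0° is gauche with OCH3 at 300° (0.4); F at 0° is gauche with I at 60° (0.6); CH2Cl at 120° is gauche with I at 60° (1.2); CH2Cl at 120° is gauche with COOH at 180° (1.2); CN at 240° is gauche with OCH3 at 300° (0.4); CN at 240° is gauche with COOH at 180° (0.6). Total 4.4 kcal/mol.
C is eclipsed. F at 0° is eclipsed with I at 0° (2.5); CH2Cl at 120° is eclipsed with COOH at 120° (3.2); CN at 240° is eclipsed with OCH3 at 240° (2.0). Total 7.7 kcal/mol.
D is staggered. F at 0° is gauche with I at 300° (0.6); F at 0° is gauche with COOH at 60° (0.7); CH2Cl at 120° is gauche with OCH3 at 180° (1.0); CH2Cl at 120° is gauche with COOH at 60° (1.2); CN at 240° is gauche with OCH3 at 180° (0.4); CN at 240° is gauche with I at 300° (0.6). Total 4.5 kcal/mol.
B has the lowest total (4.4 kcal/mol).

B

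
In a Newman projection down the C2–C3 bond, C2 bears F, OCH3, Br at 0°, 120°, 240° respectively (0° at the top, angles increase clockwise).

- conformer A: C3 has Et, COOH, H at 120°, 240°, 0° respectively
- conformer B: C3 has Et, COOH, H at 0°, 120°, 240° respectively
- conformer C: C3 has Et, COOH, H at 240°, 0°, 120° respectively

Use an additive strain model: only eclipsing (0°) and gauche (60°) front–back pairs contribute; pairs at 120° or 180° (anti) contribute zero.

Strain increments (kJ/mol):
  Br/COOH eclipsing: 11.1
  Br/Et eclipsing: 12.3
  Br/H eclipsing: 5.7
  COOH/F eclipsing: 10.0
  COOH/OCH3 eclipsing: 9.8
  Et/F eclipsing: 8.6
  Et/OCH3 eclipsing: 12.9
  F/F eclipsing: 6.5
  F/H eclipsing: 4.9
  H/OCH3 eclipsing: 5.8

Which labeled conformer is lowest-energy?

A is eclipsed. F at 0° is eclipsed with H at 0° (4.9); OCH3 at 120° is eclipsed with Et at 120° (12.9); Br at 240° is eclipsed with COOH at 240° (11.1). Total 28.9 kJ/mol.
B is eclipsed. F at 0° is eclipsed with Et at 0° (8.6); OCH3 at 120° is eclipsed with COOH at 120° (9.8); Br at 240° is eclipsed with H at 240° (5.7). Total 24.1 kJ/mol.
C is eclipsed. F at 0° is eclipsed with COOH at 0° (10.0); OCH3 at 120° is eclipsed with H at 120° (5.8); Br at 240° is eclipsed with Et at 240° (12.3). Total 28.1 kJ/mol.
B has the lowest total (24.1 kJ/mol).

B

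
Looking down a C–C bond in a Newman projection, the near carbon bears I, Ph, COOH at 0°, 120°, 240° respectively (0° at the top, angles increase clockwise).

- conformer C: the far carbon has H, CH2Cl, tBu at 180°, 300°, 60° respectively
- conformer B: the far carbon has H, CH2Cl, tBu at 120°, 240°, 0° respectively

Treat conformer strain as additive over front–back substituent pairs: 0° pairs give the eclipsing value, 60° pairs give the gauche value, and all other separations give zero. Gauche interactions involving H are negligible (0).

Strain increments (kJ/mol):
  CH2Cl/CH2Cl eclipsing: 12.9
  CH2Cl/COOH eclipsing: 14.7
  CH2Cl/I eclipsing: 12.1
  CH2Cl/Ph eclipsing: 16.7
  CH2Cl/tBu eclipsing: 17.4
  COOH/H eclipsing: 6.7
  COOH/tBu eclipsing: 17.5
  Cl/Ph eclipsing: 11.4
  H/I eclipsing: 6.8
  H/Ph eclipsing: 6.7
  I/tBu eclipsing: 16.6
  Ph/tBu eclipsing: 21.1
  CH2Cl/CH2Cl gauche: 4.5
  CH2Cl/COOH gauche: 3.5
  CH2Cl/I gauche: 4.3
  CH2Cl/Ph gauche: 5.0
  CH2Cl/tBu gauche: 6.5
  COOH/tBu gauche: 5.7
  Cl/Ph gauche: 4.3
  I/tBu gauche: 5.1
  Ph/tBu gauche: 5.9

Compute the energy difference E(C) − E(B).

C (staggered): I(0°)/CH2Cl(300°) gauche 4.3; I(0°)/tBu(60°) gauche 5.1; Ph(120°)/tBu(60°) gauche 5.9; COOH(240°)/CH2Cl(300°) gauche 3.5 → 18.8 kJ/mol.
B (eclipsed): I(0°)/tBu(0°) eclipsed 16.6; Ph(120°)/H(120°) eclipsed 6.7; COOH(240°)/CH2Cl(240°) eclipsed 14.7 → 38.0 kJ/mol.
E(C) − E(B) = 18.8 − 38.0 = -19.2 kJ/mol.

-19.2 kJ/mol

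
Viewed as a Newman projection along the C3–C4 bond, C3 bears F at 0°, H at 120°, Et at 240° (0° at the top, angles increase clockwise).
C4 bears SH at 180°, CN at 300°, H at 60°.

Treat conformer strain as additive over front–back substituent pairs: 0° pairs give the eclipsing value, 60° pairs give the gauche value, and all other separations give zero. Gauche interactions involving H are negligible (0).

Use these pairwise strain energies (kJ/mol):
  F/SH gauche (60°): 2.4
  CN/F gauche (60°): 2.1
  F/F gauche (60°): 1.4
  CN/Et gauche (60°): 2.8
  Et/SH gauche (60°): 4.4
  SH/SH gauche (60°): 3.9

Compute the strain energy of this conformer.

9.3 kJ/mol

This conformer (staggered): F(0°)/CN(300°) gauche 2.1; Et(240°)/SH(180°) gauche 4.4; Et(240°)/CN(300°) gauche 2.8 → 9.3 kJ/mol.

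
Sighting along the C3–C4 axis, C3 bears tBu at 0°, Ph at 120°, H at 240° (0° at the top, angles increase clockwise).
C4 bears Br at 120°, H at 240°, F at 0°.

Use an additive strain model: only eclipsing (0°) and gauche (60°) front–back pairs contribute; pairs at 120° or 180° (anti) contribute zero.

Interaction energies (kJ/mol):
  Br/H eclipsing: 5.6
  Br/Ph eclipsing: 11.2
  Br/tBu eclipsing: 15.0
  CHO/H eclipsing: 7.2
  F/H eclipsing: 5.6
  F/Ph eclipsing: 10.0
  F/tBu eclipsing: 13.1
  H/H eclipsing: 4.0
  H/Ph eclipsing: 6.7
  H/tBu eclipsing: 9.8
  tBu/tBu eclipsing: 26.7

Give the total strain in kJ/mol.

This conformer (eclipsed): tBu(0°)/F(0°) eclipsed 13.1; Ph(120°)/Br(120°) eclipsed 11.2; H(240°)/H(240°) eclipsed 4.0 → 28.3 kJ/mol.

28.3 kJ/mol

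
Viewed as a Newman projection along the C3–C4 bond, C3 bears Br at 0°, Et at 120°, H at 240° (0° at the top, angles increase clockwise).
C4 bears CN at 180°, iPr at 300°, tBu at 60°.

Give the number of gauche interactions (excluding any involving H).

4

Non-H gauche pairs: Br(0°)/iPr(300°); Br(0°)/tBu(60°); Et(120°)/CN(180°); Et(120°)/tBu(60°) — 4 interactions.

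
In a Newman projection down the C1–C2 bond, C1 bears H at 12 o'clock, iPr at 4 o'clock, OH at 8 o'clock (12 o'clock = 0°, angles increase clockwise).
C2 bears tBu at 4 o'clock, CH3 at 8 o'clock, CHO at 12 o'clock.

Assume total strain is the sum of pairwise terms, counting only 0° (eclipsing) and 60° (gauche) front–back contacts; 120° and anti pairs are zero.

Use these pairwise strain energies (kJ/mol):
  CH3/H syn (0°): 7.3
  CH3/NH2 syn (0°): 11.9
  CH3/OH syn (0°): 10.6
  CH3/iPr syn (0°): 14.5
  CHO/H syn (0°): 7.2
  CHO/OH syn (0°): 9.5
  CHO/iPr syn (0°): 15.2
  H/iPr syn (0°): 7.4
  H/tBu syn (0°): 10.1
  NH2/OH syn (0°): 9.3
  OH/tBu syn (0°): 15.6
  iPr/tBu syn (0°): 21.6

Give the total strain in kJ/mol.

39.4 kJ/mol

This conformer (eclipsed): H–CHO eclipsed, iPr–tBu eclipsed, OH–CH3 eclipsed; 7.2 + 21.6 + 10.6 = 39.4 kJ/mol.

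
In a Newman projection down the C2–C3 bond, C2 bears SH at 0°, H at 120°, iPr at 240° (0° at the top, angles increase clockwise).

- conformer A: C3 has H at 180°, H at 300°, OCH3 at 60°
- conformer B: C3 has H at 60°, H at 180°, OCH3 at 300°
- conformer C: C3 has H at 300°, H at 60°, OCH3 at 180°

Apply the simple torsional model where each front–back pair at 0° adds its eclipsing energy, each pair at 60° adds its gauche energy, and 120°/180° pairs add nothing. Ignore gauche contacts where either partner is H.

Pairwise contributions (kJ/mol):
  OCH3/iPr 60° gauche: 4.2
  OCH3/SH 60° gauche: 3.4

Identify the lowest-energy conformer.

A (staggered): SH–OCH3 gauche; 3.4 = 3.4 kJ/mol.
B (staggered): SH–OCH3 gauche, iPr–OCH3 gauche; 3.4 + 4.2 = 7.6 kJ/mol.
C (staggered): iPr–OCH3 gauche; 4.2 = 4.2 kJ/mol.
A has the lowest total (3.4 kJ/mol).

A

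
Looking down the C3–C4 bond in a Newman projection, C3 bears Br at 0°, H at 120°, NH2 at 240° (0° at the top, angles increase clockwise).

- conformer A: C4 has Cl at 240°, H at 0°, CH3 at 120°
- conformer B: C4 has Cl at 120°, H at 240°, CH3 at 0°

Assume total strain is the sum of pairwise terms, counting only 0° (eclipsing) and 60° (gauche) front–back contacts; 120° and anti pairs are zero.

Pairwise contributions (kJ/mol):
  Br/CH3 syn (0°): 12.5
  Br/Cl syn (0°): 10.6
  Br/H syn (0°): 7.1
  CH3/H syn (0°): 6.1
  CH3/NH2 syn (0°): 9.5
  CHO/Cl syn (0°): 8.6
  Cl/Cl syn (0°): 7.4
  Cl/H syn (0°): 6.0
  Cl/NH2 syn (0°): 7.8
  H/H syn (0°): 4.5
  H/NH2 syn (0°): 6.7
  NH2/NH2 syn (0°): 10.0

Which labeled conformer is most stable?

A is eclipsed. Br at 0° is eclipsed with H at 0° (7.1); H at 120° is eclipsed with CH3 at 120° (6.1); NH2 at 240° is eclipsed with Cl at 240° (7.8). Total 21.0 kJ/mol.
B is eclipsed. Br at 0° is eclipsed with CH3 at 0° (12.5); H at 120° is eclipsed with Cl at 120° (6.0); NH2 at 240° is eclipsed with H at 240° (6.7). Total 25.2 kJ/mol.
A has the lowest total (21.0 kJ/mol).

A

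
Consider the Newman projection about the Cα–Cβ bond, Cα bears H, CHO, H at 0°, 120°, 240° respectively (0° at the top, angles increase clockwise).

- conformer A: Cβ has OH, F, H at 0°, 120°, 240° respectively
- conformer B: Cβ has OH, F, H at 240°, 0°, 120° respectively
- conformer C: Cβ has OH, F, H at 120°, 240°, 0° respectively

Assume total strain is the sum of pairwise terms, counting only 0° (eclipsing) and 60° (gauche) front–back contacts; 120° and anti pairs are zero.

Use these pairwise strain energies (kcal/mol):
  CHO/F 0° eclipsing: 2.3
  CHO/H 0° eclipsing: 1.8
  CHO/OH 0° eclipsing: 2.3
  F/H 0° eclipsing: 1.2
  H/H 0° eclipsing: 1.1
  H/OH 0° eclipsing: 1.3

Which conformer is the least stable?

A

A (eclipsed): H(0°)/OH(0°) eclipsed 1.3; CHO(120°)/F(120°) eclipsed 2.3; H(240°)/H(240°) eclipsed 1.1 → 4.7 kcal/mol.
B (eclipsed): H(0°)/F(0°) eclipsed 1.2; CHO(120°)/H(120°) eclipsed 1.8; H(240°)/OH(240°) eclipsed 1.3 → 4.3 kcal/mol.
C (eclipsed): H(0°)/H(0°) eclipsed 1.1; CHO(120°)/OH(120°) eclipsed 2.3; H(240°)/F(240°) eclipsed 1.2 → 4.6 kcal/mol.
A has the highest total (4.7 kcal/mol).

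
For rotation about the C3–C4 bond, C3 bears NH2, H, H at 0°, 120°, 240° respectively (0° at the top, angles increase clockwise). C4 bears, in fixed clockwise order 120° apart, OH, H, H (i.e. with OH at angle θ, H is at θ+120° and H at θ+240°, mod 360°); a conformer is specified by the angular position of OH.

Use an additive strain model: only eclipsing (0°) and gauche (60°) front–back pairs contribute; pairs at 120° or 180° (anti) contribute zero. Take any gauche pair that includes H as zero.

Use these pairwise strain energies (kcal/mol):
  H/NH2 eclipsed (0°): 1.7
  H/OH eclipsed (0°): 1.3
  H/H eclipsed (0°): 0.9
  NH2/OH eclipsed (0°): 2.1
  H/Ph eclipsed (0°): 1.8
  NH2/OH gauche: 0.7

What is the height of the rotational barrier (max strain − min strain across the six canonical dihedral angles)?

3.9 kcal/mol

OH at 0° is eclipsed. NH2 at 0° is eclipsed with OH at 0° (2.1); H at 120° is eclipsed with H at 120° (0.9); H at 240° is eclipsed with H at 240° (0.9). Total 3.9 kcal/mol.
OH at 60° is staggered. NH2 at 0° is gauche with OH at 60° (0.7). Total 0.7 kcal/mol.
OH at 120° is eclipsed. NH2 at 0° is eclipsed with H at 0° (1.7); H at 120° is eclipsed with OH at 120° (1.3); H at 240° is eclipsed with H at 240° (0.9). Total 3.9 kcal/mol.
OH at 180° (staggered): no non-H gauche contacts → 0.0 kcal/mol.
OH at 240° is eclipsed. NH2 at 0° is eclipsed with H at 0° (1.7); H at 120° is eclipsed with H at 120° (0.9); H at 240° is eclipsed with OH at 240° (1.3). Total 3.9 kcal/mol.
OH at 300° is staggered. NH2 at 0° is gauche with OH at 300° (0.7). Total 0.7 kcal/mol.
Max at 0° (3.9 kcal/mol), min at 180° (0.0 kcal/mol); barrier = 3.9 kcal/mol.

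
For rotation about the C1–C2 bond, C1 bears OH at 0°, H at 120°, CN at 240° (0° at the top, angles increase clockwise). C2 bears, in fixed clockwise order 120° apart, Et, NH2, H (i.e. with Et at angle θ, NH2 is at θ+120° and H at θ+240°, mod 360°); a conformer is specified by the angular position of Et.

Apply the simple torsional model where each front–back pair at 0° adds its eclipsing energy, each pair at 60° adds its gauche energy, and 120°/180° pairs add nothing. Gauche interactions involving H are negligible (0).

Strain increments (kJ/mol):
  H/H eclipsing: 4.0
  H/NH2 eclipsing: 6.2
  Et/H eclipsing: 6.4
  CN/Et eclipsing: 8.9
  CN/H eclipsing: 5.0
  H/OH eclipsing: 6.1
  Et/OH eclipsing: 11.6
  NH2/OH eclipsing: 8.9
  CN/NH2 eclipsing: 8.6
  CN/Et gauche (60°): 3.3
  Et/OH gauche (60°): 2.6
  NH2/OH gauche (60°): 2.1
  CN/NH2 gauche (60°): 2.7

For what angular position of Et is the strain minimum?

Et at 0° (eclipsed): OH–Et eclipsed, H–NH2 eclipsed, CN–H eclipsed; 11.6 + 6.2 + 5.0 = 22.8 kJ/mol.
Et at 60° (staggered): OH–Et gauche, CN–NH2 gauche; 2.6 + 2.7 = 5.3 kJ/mol.
Et at 120° (eclipsed): OH–H eclipsed, H–Et eclipsed, CN–NH2 eclipsed; 6.1 + 6.4 + 8.6 = 21.1 kJ/mol.
Et at 180° (staggered): OH–NH2 gauche, CN–Et gauche, CN–NH2 gauche; 2.1 + 3.3 + 2.7 = 8.1 kJ/mol.
Et at 240° (eclipsed): OH–NH2 eclipsed, H–H eclipsed, CN–Et eclipsed; 8.9 + 4.0 + 8.9 = 21.8 kJ/mol.
Et at 300° (staggered): OH–Et gauche, OH–NH2 gauche, CN–Et gauche; 2.6 + 2.1 + 3.3 = 8.0 kJ/mol.
The minimum (5.3 kJ/mol) occurs with Et at 60°.

60°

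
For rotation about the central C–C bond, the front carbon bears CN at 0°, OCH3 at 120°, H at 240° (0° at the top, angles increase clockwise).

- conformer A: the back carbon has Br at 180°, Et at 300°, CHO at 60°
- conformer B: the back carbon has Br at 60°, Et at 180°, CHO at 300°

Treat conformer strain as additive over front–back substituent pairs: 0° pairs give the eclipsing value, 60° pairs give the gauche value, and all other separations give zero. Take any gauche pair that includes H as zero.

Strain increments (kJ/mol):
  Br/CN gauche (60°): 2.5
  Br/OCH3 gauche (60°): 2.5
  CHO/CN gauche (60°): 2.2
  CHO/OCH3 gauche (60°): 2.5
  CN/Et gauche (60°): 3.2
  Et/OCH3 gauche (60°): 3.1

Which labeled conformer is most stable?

B

A (staggered): CN(0°)/Et(300°) gauche 3.2; CN(0°)/CHO(60°) gauche 2.2; OCH3(120°)/Br(180°) gauche 2.5; OCH3(120°)/CHO(60°) gauche 2.5 → 10.4 kJ/mol.
B (staggered): CN(0°)/Br(60°) gauche 2.5; CN(0°)/CHO(300°) gauche 2.2; OCH3(120°)/Br(60°) gauche 2.5; OCH3(120°)/Et(180°) gauche 3.1 → 10.3 kJ/mol.
B has the lowest total (10.3 kJ/mol).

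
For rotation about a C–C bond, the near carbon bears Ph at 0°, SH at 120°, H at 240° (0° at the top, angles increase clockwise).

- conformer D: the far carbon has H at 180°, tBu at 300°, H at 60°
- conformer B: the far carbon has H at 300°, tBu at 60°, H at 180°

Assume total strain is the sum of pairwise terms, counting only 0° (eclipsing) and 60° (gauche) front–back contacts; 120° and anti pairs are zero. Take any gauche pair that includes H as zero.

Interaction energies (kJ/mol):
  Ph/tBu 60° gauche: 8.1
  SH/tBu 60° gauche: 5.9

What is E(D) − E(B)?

D (staggered): Ph(0°)/tBu(300°) gauche 8.1 → 8.1 kJ/mol.
B (staggered): Ph(0°)/tBu(60°) gauche 8.1; SH(120°)/tBu(60°) gauche 5.9 → 14.0 kJ/mol.
E(D) − E(B) = 8.1 − 14.0 = -5.9 kJ/mol.

-5.9 kJ/mol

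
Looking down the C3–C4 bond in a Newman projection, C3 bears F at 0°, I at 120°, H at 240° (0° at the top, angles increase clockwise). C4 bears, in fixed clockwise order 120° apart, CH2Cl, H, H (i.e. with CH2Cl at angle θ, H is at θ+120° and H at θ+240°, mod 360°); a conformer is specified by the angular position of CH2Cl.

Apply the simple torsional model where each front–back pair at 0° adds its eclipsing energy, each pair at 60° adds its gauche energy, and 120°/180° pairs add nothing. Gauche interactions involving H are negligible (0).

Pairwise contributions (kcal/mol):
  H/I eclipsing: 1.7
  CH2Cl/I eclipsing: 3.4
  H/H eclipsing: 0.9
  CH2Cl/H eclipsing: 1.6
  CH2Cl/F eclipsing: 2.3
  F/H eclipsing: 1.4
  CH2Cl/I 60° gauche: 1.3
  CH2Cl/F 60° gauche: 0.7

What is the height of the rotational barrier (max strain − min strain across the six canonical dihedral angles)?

CH2Cl at 0° (eclipsed): F(0°)/CH2Cl(0°) eclipsed 2.3; I(120°)/H(120°) eclipsed 1.7; H(240°)/H(240°) eclipsed 0.9 → 4.9 kcal/mol.
CH2Cl at 60° (staggered): F(0°)/CH2Cl(60°) gauche 0.7; I(120°)/CH2Cl(60°) gauche 1.3 → 2.0 kcal/mol.
CH2Cl at 120° (eclipsed): F(0°)/H(0°) eclipsed 1.4; I(120°)/CH2Cl(120°) eclipsed 3.4; H(240°)/H(240°) eclipsed 0.9 → 5.7 kcal/mol.
CH2Cl at 180° (staggered): I(120°)/CH2Cl(180°) gauche 1.3 → 1.3 kcal/mol.
CH2Cl at 240° (eclipsed): F(0°)/H(0°) eclipsed 1.4; I(120°)/H(120°) eclipsed 1.7; H(240°)/CH2Cl(240°) eclipsed 1.6 → 4.7 kcal/mol.
CH2Cl at 300° (staggered): F(0°)/CH2Cl(300°) gauche 0.7 → 0.7 kcal/mol.
Max at 120° (5.7 kcal/mol), min at 300° (0.7 kcal/mol); barrier = 5.0 kcal/mol.

5.0 kcal/mol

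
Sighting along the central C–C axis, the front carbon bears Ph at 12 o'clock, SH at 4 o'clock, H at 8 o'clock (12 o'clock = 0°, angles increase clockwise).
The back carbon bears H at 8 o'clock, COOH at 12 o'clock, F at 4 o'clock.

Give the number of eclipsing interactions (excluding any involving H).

Non-H eclipsing pairs: Ph(0°)/COOH(0°); SH(120°)/F(120°) — 2 interactions.

2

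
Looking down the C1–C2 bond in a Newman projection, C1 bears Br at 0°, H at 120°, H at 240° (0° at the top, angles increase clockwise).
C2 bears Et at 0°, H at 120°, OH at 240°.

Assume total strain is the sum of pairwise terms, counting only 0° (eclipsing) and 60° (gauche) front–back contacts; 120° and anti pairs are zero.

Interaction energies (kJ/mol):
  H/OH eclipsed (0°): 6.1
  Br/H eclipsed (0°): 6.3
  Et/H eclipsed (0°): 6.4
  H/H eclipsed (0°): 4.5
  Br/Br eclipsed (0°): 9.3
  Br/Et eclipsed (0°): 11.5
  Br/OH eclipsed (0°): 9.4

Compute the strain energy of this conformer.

This conformer (eclipsed): Br(0°)/Et(0°) eclipsed 11.5; H(120°)/H(120°) eclipsed 4.5; H(240°)/OH(240°) eclipsed 6.1 → 22.1 kJ/mol.

22.1 kJ/mol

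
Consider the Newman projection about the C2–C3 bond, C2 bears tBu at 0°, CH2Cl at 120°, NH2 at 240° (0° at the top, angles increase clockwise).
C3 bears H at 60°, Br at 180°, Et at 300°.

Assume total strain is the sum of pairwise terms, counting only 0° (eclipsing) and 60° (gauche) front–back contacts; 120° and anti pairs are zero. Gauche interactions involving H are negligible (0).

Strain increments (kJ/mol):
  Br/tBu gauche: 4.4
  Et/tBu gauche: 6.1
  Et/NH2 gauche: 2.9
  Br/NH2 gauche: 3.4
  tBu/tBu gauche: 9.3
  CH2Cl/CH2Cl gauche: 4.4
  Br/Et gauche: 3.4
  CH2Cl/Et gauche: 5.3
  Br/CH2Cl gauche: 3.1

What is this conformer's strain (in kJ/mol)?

15.5 kJ/mol

This conformer (staggered): tBu–Et gauche, CH2Cl–Br gauche, NH2–Br gauche, NH2–Et gauche; 6.1 + 3.1 + 3.4 + 2.9 = 15.5 kJ/mol.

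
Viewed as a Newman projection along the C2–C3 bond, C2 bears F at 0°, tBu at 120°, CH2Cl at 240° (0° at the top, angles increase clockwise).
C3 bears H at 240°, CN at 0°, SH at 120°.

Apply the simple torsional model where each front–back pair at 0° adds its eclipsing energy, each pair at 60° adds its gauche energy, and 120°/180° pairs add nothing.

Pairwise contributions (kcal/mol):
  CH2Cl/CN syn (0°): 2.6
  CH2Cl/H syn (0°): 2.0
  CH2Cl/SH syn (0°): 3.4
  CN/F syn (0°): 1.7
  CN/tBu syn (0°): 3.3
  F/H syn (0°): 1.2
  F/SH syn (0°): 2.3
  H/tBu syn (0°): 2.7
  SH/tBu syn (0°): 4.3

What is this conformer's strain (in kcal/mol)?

8.0 kcal/mol

This conformer is eclipsed. F at 0° is eclipsed with CN at 0° (1.7); tBu at 120° is eclipsed with SH at 120° (4.3); CH2Cl at 240° is eclipsed with H at 240° (2.0). Total 8.0 kcal/mol.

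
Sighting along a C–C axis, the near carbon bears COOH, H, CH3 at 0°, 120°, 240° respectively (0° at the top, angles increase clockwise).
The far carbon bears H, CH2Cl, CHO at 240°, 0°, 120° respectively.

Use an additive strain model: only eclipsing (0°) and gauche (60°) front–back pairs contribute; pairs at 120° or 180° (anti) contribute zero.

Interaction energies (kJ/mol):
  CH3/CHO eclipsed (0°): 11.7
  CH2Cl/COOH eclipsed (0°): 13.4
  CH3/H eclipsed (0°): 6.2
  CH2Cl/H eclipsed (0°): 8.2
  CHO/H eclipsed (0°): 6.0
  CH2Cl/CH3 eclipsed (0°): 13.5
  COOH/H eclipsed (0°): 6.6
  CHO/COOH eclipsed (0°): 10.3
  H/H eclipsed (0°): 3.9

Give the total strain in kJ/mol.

25.6 kJ/mol

This conformer is eclipsed. COOH at 0° is eclipsed with CH2Cl at 0° (13.4); H at 120° is eclipsed with CHO at 120° (6.0); CH3 at 240° is eclipsed with H at 240° (6.2). Total 25.6 kJ/mol.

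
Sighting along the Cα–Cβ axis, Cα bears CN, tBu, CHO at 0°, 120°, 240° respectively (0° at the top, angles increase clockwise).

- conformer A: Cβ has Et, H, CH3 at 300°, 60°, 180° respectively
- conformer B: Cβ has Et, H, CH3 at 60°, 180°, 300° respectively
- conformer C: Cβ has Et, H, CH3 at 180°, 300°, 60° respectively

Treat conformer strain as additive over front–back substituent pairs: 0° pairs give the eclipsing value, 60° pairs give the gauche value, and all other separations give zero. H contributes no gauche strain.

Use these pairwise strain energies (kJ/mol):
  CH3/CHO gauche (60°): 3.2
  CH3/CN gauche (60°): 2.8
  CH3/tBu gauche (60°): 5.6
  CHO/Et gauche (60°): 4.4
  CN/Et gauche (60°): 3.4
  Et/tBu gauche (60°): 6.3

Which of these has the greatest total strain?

C

A (staggered): CN(0°)/Et(300°) gauche 3.4; tBu(120°)/CH3(180°) gauche 5.6; CHO(240°)/Et(300°) gauche 4.4; CHO(240°)/CH3(180°) gauche 3.2 → 16.6 kJ/mol.
B (staggered): CN(0°)/Et(60°) gauche 3.4; CN(0°)/CH3(300°) gauche 2.8; tBu(120°)/Et(60°) gauche 6.3; CHO(240°)/CH3(300°) gauche 3.2 → 15.7 kJ/mol.
C (staggered): CN(0°)/CH3(60°) gauche 2.8; tBu(120°)/Et(180°) gauche 6.3; tBu(120°)/CH3(60°) gauche 5.6; CHO(240°)/Et(180°) gauche 4.4 → 19.1 kJ/mol.
C has the highest total (19.1 kJ/mol).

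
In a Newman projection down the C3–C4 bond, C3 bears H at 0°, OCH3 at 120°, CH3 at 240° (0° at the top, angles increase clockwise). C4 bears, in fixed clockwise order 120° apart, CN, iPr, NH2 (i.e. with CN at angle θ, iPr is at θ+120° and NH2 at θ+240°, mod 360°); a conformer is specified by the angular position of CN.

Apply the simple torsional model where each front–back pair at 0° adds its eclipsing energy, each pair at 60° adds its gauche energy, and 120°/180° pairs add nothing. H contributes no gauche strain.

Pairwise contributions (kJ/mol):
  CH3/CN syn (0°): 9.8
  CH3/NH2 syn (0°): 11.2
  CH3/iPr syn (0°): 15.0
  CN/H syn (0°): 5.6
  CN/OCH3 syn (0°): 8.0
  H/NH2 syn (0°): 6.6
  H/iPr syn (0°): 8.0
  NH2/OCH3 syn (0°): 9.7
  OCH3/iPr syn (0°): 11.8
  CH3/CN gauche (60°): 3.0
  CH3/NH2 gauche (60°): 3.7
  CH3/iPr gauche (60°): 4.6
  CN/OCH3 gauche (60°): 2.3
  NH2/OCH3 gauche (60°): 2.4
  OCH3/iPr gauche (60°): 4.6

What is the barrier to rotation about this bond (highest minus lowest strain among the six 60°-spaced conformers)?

17.3 kJ/mol

CN at 0° (eclipsed): H–CN eclipsed, OCH3–iPr eclipsed, CH3–NH2 eclipsed; 5.6 + 11.8 + 11.2 = 28.6 kJ/mol.
CN at 60° (staggered): OCH3–CN gauche, OCH3–iPr gauche, CH3–iPr gauche, CH3–NH2 gauche; 2.3 + 4.6 + 4.6 + 3.7 = 15.2 kJ/mol.
CN at 120° (eclipsed): H–NH2 eclipsed, OCH3–CN eclipsed, CH3–iPr eclipsed; 6.6 + 8.0 + 15.0 = 29.6 kJ/mol.
CN at 180° (staggered): OCH3–CN gauche, OCH3–NH2 gauche, CH3–CN gauche, CH3–iPr gauche; 2.3 + 2.4 + 3.0 + 4.6 = 12.3 kJ/mol.
CN at 240° (eclipsed): H–iPr eclipsed, OCH3–NH2 eclipsed, CH3–CN eclipsed; 8.0 + 9.7 + 9.8 = 27.5 kJ/mol.
CN at 300° (staggered): OCH3–iPr gauche, OCH3–NH2 gauche, CH3–CN gauche, CH3–NH2 gauche; 4.6 + 2.4 + 3.0 + 3.7 = 13.7 kJ/mol.
Max at 120° (29.6 kJ/mol), min at 180° (12.3 kJ/mol); barrier = 17.3 kJ/mol.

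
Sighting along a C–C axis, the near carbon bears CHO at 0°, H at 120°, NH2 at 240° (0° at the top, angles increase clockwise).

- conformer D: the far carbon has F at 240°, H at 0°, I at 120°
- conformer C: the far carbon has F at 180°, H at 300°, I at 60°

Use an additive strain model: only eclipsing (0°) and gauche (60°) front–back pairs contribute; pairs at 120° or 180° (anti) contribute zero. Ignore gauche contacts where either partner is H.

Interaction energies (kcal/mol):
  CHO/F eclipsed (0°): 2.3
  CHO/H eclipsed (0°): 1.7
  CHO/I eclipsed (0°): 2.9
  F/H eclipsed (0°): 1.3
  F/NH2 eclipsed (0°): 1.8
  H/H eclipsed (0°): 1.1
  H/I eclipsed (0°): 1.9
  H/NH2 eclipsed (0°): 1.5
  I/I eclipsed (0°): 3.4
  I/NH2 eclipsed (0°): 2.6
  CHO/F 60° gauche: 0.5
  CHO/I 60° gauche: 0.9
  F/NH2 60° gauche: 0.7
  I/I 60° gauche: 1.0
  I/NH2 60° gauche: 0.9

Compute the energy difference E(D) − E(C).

+3.8 kcal/mol

D is eclipsed. CHO at 0° is eclipsed with H at 0° (1.7); H at 120° is eclipsed with I at 120° (1.9); NH2 at 240° is eclipsed with F at 240° (1.8). Total 5.4 kcal/mol.
C is staggered. CHO at 0° is gauche with I at 60° (0.9); NH2 at 240° is gauche with F at 180° (0.7). Total 1.6 kcal/mol.
E(D) − E(C) = 5.4 − 1.6 = +3.8 kcal/mol.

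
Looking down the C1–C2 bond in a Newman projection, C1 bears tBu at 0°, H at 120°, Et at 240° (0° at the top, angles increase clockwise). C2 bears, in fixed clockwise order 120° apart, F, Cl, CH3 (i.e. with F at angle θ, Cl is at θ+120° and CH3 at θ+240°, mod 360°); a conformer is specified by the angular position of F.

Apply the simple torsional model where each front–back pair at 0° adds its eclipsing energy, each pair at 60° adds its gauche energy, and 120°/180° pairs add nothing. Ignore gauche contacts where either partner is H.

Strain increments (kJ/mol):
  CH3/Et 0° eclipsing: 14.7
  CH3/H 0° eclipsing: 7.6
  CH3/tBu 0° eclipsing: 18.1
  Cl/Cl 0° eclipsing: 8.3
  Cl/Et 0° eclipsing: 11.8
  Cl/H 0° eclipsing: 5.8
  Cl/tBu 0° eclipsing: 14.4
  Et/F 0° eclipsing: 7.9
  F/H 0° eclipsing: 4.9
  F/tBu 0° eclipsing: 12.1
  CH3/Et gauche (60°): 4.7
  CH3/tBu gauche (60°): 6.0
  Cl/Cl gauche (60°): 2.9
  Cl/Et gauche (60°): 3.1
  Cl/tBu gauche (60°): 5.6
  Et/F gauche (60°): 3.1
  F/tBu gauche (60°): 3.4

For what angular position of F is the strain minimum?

300°

F at 0° is eclipsed. tBu at 0° is eclipsed with F at 0° (12.1); H at 120° is eclipsed with Cl at 120° (5.8); Et at 240° is eclipsed with CH3 at 240° (14.7). Total 32.6 kJ/mol.
F at 60° is staggered. tBu at 0° is gauche with F at 60° (3.4); tBu at 0° is gauche with CH3 at 300° (6.0); Et at 240° is gauche with Cl at 180° (3.1); Et at 240° is gauche with CH3 at 300° (4.7). Total 17.2 kJ/mol.
F at 120° is eclipsed. tBu at 0° is eclipsed with CH3 at 0° (18.1); H at 120° is eclipsed with F at 120° (4.9); Et at 240° is eclipsed with Cl at 240° (11.8). Total 34.8 kJ/mol.
F at 180° is staggered. tBu at 0° is gauche with Cl at 300° (5.6); tBu at 0° is gauche with CH3 at 60° (6.0); Et at 240° is gauche with F at 180° (3.1); Et at 240° is gauche with Cl at 300° (3.1). Total 17.8 kJ/mol.
F at 240° is eclipsed. tBu at 0° is eclipsed with Cl at 0° (14.4); H at 120° is eclipsed with CH3 at 120° (7.6); Et at 240° is eclipsed with F at 240° (7.9). Total 29.9 kJ/mol.
F at 300° is staggered. tBu at 0° is gauche with F at 300° (3.4); tBu at 0° is gauche with Cl at 60° (5.6); Et at 240° is gauche with F at 300° (3.1); Et at 240° is gauche with CH3 at 180° (4.7). Total 16.8 kJ/mol.
The minimum (16.8 kJ/mol) occurs with F at 300°.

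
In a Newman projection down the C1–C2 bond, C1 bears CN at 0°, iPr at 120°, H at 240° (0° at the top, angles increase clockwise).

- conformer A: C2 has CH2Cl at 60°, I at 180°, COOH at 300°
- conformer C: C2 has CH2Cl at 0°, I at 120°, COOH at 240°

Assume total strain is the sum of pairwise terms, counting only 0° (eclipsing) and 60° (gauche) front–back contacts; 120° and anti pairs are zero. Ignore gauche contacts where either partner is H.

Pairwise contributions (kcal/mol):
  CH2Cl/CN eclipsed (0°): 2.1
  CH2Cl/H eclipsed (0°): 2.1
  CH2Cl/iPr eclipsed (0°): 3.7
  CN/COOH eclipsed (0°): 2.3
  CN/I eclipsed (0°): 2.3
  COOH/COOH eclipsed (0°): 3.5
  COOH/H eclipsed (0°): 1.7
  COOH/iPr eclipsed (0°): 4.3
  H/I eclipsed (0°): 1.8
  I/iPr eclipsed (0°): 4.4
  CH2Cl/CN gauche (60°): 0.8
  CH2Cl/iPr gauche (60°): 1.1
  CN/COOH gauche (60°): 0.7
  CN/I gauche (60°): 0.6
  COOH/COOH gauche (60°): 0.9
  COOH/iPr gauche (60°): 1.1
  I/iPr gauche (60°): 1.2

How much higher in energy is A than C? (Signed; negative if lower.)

-4.4 kcal/mol

A is staggered. CN at 0° is gauche with CH2Cl at 60° (0.8); CN at 0° is gauche with COOH at 300° (0.7); iPr at 120° is gauche with CH2Cl at 60° (1.1); iPr at 120° is gauche with I at 180° (1.2). Total 3.8 kcal/mol.
C is eclipsed. CN at 0° is eclipsed with CH2Cl at 0° (2.1); iPr at 120° is eclipsed with I at 120° (4.4); H at 240° is eclipsed with COOH at 240° (1.7). Total 8.2 kcal/mol.
E(A) − E(C) = 3.8 − 8.2 = -4.4 kcal/mol.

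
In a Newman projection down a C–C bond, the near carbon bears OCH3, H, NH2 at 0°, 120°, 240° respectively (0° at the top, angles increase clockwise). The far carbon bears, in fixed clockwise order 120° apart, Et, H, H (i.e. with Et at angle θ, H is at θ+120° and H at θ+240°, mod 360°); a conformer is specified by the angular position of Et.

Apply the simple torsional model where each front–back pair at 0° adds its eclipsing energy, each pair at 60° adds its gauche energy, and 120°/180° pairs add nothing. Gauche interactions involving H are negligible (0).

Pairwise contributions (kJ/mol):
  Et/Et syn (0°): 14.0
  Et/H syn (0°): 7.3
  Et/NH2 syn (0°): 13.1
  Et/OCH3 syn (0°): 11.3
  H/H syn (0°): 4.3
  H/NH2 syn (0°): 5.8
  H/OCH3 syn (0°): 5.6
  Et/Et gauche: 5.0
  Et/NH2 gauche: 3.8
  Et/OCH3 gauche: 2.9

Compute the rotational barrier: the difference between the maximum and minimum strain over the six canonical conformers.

Et at 0° (eclipsed): OCH3(0°)/Et(0°) eclipsed 11.3; H(120°)/H(120°) eclipsed 4.3; NH2(240°)/H(240°) eclipsed 5.8 → 21.4 kJ/mol.
Et at 60° (staggered): OCH3(0°)/Et(60°) gauche 2.9 → 2.9 kJ/mol.
Et at 120° (eclipsed): OCH3(0°)/H(0°) eclipsed 5.6; H(120°)/Et(120°) eclipsed 7.3; NH2(240°)/H(240°) eclipsed 5.8 → 18.7 kJ/mol.
Et at 180° (staggered): NH2(240°)/Et(180°) gauche 3.8 → 3.8 kJ/mol.
Et at 240° (eclipsed): OCH3(0°)/H(0°) eclipsed 5.6; H(120°)/H(120°) eclipsed 4.3; NH2(240°)/Et(240°) eclipsed 13.1 → 23.0 kJ/mol.
Et at 300° (staggered): OCH3(0°)/Et(300°) gauche 2.9; NH2(240°)/Et(300°) gauche 3.8 → 6.7 kJ/mol.
Max at 240° (23.0 kJ/mol), min at 60° (2.9 kJ/mol); barrier = 20.1 kJ/mol.

20.1 kJ/mol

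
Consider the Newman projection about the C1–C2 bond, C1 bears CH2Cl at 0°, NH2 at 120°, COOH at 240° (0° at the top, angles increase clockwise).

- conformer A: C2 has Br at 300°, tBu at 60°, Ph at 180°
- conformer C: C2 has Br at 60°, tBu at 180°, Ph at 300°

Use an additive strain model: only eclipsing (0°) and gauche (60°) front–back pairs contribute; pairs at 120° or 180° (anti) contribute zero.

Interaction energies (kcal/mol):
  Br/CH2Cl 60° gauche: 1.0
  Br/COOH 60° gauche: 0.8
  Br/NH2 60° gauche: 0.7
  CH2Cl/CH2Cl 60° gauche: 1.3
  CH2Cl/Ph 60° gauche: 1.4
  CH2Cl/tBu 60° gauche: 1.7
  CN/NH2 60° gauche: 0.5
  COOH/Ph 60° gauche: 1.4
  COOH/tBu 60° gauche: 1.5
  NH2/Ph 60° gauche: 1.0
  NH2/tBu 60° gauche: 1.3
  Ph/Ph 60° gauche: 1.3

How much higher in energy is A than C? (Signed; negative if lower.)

A (staggered): CH2Cl(0°)/Br(300°) gauche 1.0; CH2Cl(0°)/tBu(60°) gauche 1.7; NH2(120°)/tBu(60°) gauche 1.3; NH2(120°)/Ph(180°) gauche 1.0; COOH(240°)/Br(300°) gauche 0.8; COOH(240°)/Ph(180°) gauche 1.4 → 7.2 kcal/mol.
C (staggered): CH2Cl(0°)/Br(60°) gauche 1.0; CH2Cl(0°)/Ph(300°) gauche 1.4; NH2(120°)/Br(60°) gauche 0.7; NH2(120°)/tBu(180°) gauche 1.3; COOH(240°)/tBu(180°) gauche 1.5; COOH(240°)/Ph(300°) gauche 1.4 → 7.3 kcal/mol.
E(A) − E(C) = 7.2 − 7.3 = -0.1 kcal/mol.

-0.1 kcal/mol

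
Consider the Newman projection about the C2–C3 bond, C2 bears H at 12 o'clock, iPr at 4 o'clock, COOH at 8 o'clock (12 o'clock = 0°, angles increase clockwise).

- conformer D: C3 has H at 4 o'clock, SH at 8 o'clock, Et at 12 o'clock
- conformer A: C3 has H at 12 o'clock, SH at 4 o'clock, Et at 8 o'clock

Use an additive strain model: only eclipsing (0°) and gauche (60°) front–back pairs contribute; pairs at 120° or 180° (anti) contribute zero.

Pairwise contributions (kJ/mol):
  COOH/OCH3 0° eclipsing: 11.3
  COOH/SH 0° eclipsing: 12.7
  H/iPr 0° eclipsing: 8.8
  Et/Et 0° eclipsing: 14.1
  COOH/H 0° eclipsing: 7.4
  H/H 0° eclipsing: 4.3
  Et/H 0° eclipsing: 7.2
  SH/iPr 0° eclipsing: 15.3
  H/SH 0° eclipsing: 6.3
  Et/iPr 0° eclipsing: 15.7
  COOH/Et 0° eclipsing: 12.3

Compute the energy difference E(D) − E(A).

-3.2 kJ/mol

D (eclipsed): H(0°)/Et(0°) eclipsed 7.2; iPr(120°)/H(120°) eclipsed 8.8; COOH(240°)/SH(240°) eclipsed 12.7 → 28.7 kJ/mol.
A (eclipsed): H(0°)/H(0°) eclipsed 4.3; iPr(120°)/SH(120°) eclipsed 15.3; COOH(240°)/Et(240°) eclipsed 12.3 → 31.9 kJ/mol.
E(D) − E(A) = 28.7 − 31.9 = -3.2 kJ/mol.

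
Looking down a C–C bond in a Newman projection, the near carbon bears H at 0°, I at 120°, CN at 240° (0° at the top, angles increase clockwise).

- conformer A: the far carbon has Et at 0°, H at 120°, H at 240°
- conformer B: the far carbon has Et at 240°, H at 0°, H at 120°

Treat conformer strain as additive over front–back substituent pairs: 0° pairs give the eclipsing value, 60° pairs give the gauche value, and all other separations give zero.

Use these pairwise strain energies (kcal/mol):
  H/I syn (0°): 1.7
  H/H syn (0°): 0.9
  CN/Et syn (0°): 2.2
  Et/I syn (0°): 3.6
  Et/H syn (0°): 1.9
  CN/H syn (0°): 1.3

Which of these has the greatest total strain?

A

A (eclipsed): H–Et eclipsed, I–H eclipsed, CN–H eclipsed; 1.9 + 1.7 + 1.3 = 4.9 kcal/mol.
B (eclipsed): H–H eclipsed, I–H eclipsed, CN–Et eclipsed; 0.9 + 1.7 + 2.2 = 4.8 kcal/mol.
A has the highest total (4.9 kcal/mol).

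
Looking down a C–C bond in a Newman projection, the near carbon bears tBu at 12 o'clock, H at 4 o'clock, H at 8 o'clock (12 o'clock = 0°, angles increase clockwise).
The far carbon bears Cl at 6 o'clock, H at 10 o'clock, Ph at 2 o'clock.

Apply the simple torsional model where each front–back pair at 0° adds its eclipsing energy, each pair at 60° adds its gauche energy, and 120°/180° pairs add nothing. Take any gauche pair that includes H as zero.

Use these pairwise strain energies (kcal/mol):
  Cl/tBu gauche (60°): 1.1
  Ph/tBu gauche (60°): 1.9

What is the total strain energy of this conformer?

This conformer is staggered. tBu at 0° is gauche with Ph at 60° (1.9). Total 1.9 kcal/mol.

1.9 kcal/mol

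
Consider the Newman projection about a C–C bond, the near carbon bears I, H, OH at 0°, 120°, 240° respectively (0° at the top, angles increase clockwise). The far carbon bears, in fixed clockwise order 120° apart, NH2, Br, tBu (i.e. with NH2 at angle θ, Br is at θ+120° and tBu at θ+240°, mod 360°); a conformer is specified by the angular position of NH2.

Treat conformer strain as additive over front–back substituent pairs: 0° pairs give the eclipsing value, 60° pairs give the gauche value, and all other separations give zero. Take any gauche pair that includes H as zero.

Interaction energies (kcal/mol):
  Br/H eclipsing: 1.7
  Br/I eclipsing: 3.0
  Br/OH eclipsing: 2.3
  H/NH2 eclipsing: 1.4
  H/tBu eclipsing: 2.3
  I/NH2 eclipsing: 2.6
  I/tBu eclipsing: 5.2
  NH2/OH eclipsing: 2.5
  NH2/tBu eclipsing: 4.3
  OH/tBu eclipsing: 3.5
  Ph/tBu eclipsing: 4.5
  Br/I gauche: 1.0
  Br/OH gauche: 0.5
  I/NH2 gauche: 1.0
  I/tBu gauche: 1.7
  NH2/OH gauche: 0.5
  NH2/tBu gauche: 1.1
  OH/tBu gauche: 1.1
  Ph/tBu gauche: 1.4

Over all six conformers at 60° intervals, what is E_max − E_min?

NH2 at 0° (eclipsed): I–NH2 eclipsed, H–Br eclipsed, OH–tBu eclipsed; 2.6 + 1.7 + 3.5 = 7.8 kcal/mol.
NH2 at 60° (staggered): I–NH2 gauche, I–tBu gauche, OH–Br gauche, OH–tBu gauche; 1.0 + 1.7 + 0.5 + 1.1 = 4.3 kcal/mol.
NH2 at 120° (eclipsed): I–tBu eclipsed, H–NH2 eclipsed, OH–Br eclipsed; 5.2 + 1.4 + 2.3 = 8.9 kcal/mol.
NH2 at 180° (staggered): I–Br gauche, I–tBu gauche, OH–NH2 gauche, OH–Br gauche; 1.0 + 1.7 + 0.5 + 0.5 = 3.7 kcal/mol.
NH2 at 240° (eclipsed): I–Br eclipsed, H–tBu eclipsed, OH–NH2 eclipsed; 3.0 + 2.3 + 2.5 = 7.8 kcal/mol.
NH2 at 300° (staggered): I–NH2 gauche, I–Br gauche, OH–NH2 gauche, OH–tBu gauche; 1.0 + 1.0 + 0.5 + 1.1 = 3.6 kcal/mol.
Max at 120° (8.9 kcal/mol), min at 300° (3.6 kcal/mol); barrier = 5.3 kcal/mol.

5.3 kcal/mol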